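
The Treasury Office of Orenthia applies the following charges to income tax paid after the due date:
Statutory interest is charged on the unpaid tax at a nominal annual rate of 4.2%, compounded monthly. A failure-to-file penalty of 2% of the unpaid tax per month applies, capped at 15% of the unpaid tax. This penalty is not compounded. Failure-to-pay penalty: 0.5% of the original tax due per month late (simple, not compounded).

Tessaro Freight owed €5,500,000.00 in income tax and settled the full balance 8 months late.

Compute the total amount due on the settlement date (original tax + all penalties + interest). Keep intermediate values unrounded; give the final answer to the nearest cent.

Failure-to-file: 8 × 2% × €5,500,000.00 = €880,000.00, capped at 15% × €5,500,000.00 = €825,000.00
Failure-to-pay penalty: 8 × 0.5% × €5,500,000.00 = €220,000.00
Interest (4.2%/yr ÷ 12 = 0.35%/month): €5,500,000.00 × ((1 + 0.0035)^8 − 1) = €155,899.7634…
Total = €5,500,000.00 + €1,045,000.0000 + €155,899.7634… = €6,700,899.76

€6,700,899.76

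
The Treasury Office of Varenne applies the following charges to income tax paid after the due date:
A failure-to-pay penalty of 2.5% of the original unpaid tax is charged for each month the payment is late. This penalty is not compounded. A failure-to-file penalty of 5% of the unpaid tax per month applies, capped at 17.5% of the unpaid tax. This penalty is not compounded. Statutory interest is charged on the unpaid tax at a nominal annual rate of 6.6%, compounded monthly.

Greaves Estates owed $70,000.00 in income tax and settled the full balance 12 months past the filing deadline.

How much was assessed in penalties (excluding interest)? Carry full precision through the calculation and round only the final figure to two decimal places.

Failure-to-file: 12 × 5% × $70,000.00 = $42,000.00, capped at 17.5% × $70,000.00 = $12,250.00
Failure-to-pay penalty = 2.5% × $70,000.00 × 12 mo = $21,000.00
Total penalty = $12,250.00 + $21,000.00 = $33,250.00

$33,250.00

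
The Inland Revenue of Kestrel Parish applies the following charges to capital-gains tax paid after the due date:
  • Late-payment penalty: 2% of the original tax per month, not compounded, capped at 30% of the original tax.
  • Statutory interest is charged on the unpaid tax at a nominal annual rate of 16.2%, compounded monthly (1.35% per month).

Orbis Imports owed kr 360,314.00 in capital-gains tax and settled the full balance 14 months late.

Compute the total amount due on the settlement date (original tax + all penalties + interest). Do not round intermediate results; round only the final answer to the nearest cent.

kr 535,611.98

Penalty: 14 × 2% × kr 360,314.00 = kr 100,887.92 (below the 30% cap of kr 108,094.20)
Interest: kr 360,314.00 × ((1 + 0.0135)^14 − 1) = kr 360,314.00 × 0.2065145… = kr 74,410.0623…
Total = kr 360,314.00 + kr 100,887.9200 + kr 74,410.0623… = kr 535,611.98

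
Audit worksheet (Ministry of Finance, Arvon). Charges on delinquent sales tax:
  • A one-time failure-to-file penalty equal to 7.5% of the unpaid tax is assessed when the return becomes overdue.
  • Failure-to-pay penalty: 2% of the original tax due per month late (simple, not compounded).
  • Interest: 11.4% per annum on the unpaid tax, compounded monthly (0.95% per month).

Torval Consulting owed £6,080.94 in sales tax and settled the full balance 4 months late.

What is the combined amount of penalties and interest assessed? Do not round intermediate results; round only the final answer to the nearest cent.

Failure-to-file penalty: 7.5% × £6,080.94 = £456.07…
Failure-to-pay penalty: 4 × 2% × £6,080.94 = £486.48…
Interest: £6,080.94 × ((1 + 0.0095)^4 − 1) = £6,080.94 × 0.0385449… = £234.3895…
Penalties + interest = £942.5457 + £234.3895… = £1,176.94

£1,176.94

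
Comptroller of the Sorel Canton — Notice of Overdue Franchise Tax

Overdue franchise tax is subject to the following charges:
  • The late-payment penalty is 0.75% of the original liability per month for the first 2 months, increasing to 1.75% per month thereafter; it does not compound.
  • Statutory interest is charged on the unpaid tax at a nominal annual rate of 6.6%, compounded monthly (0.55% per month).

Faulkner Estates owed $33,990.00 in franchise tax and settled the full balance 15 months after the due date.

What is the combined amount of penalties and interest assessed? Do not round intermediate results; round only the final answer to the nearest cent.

$11,157.33

Penalty, months 1–2: 2 × 0.75% × $33,990.00 = $509.85
Penalty, months 3–15: 13 × 1.75% × $33,990.00 = $7,732.73…
Interest: $33,990.00 × ((1 + 0.0055)^15 − 1) = $33,990.00 × 0.0857532… = $2,914.7518…
Penalties + interest = $8,242.5750 + $2,914.7518… = $11,157.33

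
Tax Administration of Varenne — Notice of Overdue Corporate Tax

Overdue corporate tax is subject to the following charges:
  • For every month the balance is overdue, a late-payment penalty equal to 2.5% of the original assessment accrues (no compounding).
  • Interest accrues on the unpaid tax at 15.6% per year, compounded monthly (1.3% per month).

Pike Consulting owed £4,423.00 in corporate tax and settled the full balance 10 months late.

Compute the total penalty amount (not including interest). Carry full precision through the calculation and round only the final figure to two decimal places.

£1,105.75

Late-payment penalty: 10 × 2.5% × £4,423.00 = £1,105.75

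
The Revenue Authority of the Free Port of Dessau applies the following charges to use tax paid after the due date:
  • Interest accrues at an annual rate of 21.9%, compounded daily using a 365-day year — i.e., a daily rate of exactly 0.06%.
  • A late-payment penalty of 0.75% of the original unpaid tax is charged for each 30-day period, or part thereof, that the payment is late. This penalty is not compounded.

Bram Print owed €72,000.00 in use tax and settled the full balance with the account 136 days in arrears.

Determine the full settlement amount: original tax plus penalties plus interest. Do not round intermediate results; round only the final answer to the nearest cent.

€80,819.65

Penalty periods: ⌈136/30⌉ = 5; penalty = 5 × 0.75% × €72,000.00 = €2,700.00
Interest: €72,000.00 × ((1 + 0.0006)^136 − 1) = €72,000.00 × 0.08499516… = €6,119.6518…
Total = €72,000.00 + €2,700.0000 + €6,119.6518… = €80,819.65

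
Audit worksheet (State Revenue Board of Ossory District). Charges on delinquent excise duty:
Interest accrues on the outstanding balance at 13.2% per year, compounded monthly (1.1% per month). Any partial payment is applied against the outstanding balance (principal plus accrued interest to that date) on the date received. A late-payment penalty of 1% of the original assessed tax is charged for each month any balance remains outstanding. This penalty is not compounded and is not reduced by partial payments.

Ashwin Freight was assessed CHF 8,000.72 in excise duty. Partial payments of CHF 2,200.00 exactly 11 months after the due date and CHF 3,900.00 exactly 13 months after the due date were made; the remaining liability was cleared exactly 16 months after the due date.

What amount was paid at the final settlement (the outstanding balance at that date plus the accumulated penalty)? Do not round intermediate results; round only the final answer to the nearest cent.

CHF 4,457.50

Balance at month 11: CHF 8,000.7200 × (1 + 0.011)^11 = CHF 9,023.8482…
After CHF 2,200.00 payment: CHF 9,023.8482… − CHF 2,200.00 = CHF 6,823.8482…
Balance at month 13: CHF 6,823.8482… × (1 + 0.011)^2 = CHF 6,974.7986…
After CHF 3,900.00 payment: CHF 6,974.7986… − CHF 3,900.00 = CHF 3,074.7986…
Balance at month 16: CHF 3,074.7986… × (1 + 0.011)^3 = CHF 3,177.3872…
Penalty: 16 × 1% × CHF 8,000.72 = CHF 1,280.12…
Final settlement = outstanding balance + penalty = CHF 3,177.3872… + CHF 1,280.12… = CHF 4,457.50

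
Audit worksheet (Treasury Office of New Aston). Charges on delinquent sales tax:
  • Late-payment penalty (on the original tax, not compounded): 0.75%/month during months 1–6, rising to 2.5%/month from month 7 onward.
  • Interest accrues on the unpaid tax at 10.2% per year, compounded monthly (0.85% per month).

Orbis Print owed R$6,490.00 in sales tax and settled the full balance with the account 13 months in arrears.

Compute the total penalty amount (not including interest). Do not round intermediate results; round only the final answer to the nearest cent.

Penalty, months 1–6: 6 × 0.75% × R$6,490.00 = R$292.05
Penalty, months 7–13: 7 × 2.5% × R$6,490.00 = R$1,135.75
Total penalty = R$292.05 + R$1,135.75 = R$1,427.80

R$1,427.80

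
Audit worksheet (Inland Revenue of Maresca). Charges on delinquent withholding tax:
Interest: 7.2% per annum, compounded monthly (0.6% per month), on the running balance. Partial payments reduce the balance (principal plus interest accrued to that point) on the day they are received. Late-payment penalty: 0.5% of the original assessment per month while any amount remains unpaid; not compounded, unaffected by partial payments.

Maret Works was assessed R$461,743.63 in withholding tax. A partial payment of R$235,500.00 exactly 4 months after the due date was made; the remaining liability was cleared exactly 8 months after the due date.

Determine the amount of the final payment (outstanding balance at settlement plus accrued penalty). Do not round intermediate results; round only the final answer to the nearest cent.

R$261,645.06

Balance at month 4: R$461,743.6300 × (1 + 0.006)^4 = R$472,925.6133…
After R$235,500.00 payment: R$472,925.6133… − R$235,500.00 = R$237,425.6133…
Balance at month 8: R$237,425.6133… × (1 + 0.006)^4 = R$243,175.3174…
Penalty: 8 × 0.5% × R$461,743.63 = R$18,469.75…
Final settlement = outstanding balance + penalty = R$243,175.3174… + R$18,469.75… = R$261,645.06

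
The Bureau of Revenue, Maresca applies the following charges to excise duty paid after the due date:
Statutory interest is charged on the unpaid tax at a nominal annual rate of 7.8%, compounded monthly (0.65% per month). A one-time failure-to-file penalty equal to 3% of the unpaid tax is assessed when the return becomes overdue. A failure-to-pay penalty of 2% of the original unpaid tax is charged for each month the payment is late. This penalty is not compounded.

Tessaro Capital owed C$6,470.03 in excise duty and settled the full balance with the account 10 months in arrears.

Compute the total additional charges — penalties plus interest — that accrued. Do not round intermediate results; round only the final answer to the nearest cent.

C$1,921.18

Failure-to-file penalty: 3% × C$6,470.03 = C$194.10…
Failure-to-pay penalty: 10 × 2% × C$6,470.03 = C$1,294.01…
Interest: C$6,470.03 × ((1 + 0.0065)^10 − 1) = C$6,470.03 × 0.0669346… = C$433.0688…
Penalties + interest = C$1,488.1069 + C$433.0688… = C$1,921.18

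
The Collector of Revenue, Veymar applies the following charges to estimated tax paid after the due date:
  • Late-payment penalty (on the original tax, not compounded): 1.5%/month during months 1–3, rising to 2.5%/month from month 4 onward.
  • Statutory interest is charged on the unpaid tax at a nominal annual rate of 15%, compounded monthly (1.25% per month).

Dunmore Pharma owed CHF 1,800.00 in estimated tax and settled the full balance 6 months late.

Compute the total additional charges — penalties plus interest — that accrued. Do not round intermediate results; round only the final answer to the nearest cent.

Penalty, months 1–3: 3 × 1.5% × CHF 1,800.00 = CHF 81.00
Penalty, months 4–6: 3 × 2.5% × CHF 1,800.00 = CHF 135.00
Interest: CHF 1,800.00 × ((1 + 0.0125)^6 − 1) = CHF 1,800.00 × 0.0773832… = CHF 139.2897…
Penalties + interest = CHF 216.0000 + CHF 139.2897… = CHF 355.29

CHF 355.29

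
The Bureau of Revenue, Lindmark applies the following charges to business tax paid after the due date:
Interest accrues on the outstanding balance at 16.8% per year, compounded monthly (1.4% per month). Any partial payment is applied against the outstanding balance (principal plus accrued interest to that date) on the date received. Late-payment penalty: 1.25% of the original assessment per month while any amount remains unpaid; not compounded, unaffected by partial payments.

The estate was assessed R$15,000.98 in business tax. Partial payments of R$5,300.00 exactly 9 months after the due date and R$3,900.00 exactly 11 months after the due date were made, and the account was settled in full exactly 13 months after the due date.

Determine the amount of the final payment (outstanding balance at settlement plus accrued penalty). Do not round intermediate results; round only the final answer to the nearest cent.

R$10,797.29

Balance at month 9: R$15,000.9800 × (1 + 0.014)^9 = R$17,000.4817…
After R$5,300.00 payment: R$17,000.4817… − R$5,300.00 = R$11,700.4817…
Balance at month 11: R$11,700.4817… × (1 + 0.014)^2 = R$12,030.3885…
After R$3,900.00 payment: R$12,030.3885… − R$3,900.00 = R$8,130.3885…
Balance at month 13: R$8,130.3885… × (1 + 0.014)^2 = R$8,359.6329…
Penalty: 13 × 1.25% × R$15,000.98 = R$2,437.66…
Final settlement = outstanding balance + penalty = R$8,359.6329… + R$2,437.66… = R$10,797.29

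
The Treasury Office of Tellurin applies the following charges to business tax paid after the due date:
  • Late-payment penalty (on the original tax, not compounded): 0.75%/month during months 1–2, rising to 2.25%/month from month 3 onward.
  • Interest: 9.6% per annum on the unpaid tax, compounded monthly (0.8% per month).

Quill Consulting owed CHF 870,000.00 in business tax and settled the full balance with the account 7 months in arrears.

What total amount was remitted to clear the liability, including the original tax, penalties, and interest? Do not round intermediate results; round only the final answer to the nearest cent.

Penalty, months 1–2: 2 × 0.75% × CHF 870,000.00 = CHF 13,050.00
Penalty, months 3–7: 5 × 2.25% × CHF 870,000.00 = CHF 97,875.00
Interest: CHF 870,000.00 × ((1 + 0.008)^7 − 1) = CHF 870,000.00 × 0.0573621… = CHF 49,904.9957…
Total = CHF 870,000.00 + CHF 110,925.0000 + CHF 49,904.9957… = CHF 1,030,830.00

CHF 1,030,830.00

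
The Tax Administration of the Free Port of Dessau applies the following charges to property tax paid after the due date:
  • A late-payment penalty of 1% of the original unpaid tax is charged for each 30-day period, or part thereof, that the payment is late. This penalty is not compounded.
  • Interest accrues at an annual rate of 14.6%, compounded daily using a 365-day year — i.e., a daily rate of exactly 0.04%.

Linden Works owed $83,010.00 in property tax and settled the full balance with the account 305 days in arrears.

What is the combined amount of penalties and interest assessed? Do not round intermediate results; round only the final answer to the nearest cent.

$19,899.70

Penalty periods: ⌈305/30⌉ = 11; penalty = 11 × 1% × $83,010.00 = $9,131.10
Interest: $83,010.00 × ((1 + 0.0004)^305 − 1) = $83,010.00 × 0.12972654… = $10,768.6004…
Penalties + interest = $9,131.1000 + $10,768.6004… = $19,899.70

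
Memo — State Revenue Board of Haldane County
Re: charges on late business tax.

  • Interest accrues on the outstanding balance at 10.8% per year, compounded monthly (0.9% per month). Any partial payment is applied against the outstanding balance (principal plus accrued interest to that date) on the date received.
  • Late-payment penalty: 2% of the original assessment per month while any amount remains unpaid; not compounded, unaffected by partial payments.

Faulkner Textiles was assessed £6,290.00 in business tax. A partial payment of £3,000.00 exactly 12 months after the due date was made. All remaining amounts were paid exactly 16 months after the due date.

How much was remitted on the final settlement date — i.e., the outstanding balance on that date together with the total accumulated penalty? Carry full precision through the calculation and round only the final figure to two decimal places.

Balance at month 12: £6,290.0000 × (1 + 0.009)^12 = £7,003.9759…
After £3,000.00 payment: £7,003.9759… − £3,000.00 = £4,003.9759…
Balance at month 16: £4,003.9759… × (1 + 0.009)^4 = £4,150.0766…
Penalty: 16 × 2% × £6,290.00 = £2,012.80
Final settlement = outstanding balance + penalty = £4,150.0766… + £2,012.80 = £6,162.88

£6,162.88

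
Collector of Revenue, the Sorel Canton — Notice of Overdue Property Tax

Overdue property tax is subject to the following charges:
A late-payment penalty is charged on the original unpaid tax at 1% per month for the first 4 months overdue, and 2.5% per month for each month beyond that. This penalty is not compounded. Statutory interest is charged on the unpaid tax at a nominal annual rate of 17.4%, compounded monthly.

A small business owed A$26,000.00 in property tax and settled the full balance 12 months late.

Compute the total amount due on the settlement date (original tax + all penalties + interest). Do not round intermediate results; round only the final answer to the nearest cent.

Penalty, months 1–4: 4 × 1% × A$26,000.00 = A$1,040.00
Penalty, months 5–12: 8 × 2.5% × A$26,000.00 = A$5,200.00
Interest (17.4%/yr ÷ 12 = 1.45%/month): A$26,000.00 × ((1 + 0.0145)^12 − 1) = A$4,902.8095…
Total = A$26,000.00 + A$6,240.0000 + A$4,902.8095… = A$37,142.81

A$37,142.81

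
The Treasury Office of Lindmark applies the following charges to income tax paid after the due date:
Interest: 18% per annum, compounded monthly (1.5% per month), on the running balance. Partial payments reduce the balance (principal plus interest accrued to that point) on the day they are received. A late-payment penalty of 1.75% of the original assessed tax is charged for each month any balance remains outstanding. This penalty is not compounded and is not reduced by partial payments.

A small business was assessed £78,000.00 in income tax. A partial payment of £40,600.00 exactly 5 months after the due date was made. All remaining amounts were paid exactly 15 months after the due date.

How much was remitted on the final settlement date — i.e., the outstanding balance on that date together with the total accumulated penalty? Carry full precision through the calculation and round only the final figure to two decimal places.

£70,875.14

Balance at month 5: £78,000.0000 × (1 + 0.015)^5 = £84,028.1523…
After £40,600.00 payment: £84,028.1523… − £40,600.00 = £43,428.1523…
Balance at month 15: £43,428.1523… × (1 + 0.015)^10 = £50,400.1437…
Penalty: 15 × 1.75% × £78,000.00 = £20,475.00
Final settlement = outstanding balance + penalty = £50,400.1437… + £20,475.00 = £70,875.14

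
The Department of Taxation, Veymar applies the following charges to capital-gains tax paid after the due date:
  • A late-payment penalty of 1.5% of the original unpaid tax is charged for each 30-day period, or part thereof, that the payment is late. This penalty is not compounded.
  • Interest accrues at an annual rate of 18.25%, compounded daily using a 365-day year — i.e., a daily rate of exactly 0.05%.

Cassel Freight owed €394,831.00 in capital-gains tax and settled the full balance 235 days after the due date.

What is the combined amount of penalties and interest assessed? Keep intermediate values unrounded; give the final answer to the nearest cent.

Penalty periods: ⌈235/30⌉ = 8; penalty = 8 × 1.5% × €394,831.00 = €47,379.72
Interest: €394,831.00 × ((1 + 0.0005)^235 − 1) = €394,831.00 × 0.12464860… = €49,215.1329…
Penalties + interest = €47,379.7200 + €49,215.1329… = €96,594.85

€96,594.85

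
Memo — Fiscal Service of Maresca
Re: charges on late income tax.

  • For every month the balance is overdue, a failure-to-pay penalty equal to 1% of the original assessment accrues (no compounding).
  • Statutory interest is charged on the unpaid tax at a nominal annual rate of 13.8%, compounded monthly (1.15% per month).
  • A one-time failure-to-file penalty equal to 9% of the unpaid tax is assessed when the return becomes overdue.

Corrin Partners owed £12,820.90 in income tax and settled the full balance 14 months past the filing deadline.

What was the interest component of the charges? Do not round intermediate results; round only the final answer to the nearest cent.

Interest: £12,820.90 × ((1 + 0.0115)^14 − 1) = £12,820.90 × 0.1736063… = £2,225.7886…

£2,225.79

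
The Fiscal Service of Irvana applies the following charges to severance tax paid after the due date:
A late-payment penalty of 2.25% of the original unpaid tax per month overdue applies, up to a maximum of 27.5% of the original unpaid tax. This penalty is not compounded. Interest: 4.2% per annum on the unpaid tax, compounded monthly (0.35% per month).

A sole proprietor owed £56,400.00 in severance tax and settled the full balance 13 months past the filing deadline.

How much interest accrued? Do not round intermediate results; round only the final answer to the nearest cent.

Interest: £56,400.00 × ((1 + 0.0035)^13 − 1) = £56,400.00 × 0.0464679… = £2,620.7879…

£2,620.79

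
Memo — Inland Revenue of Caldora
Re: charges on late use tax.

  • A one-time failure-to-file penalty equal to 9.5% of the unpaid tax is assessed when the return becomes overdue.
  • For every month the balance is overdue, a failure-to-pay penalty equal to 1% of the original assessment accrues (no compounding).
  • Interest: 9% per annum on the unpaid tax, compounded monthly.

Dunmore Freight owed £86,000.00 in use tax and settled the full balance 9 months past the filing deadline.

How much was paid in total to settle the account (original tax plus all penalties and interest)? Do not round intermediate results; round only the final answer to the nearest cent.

£107,892.23

Failure-to-file penalty: 9.5% × £86,000.00 = £8,170.00
Failure-to-pay penalty: 9 × 1% × £86,000.00 = £7,740.00
Interest (9%/yr ÷ 12 = 0.75%/month): £86,000.00 × ((1 + 0.0075)^9 − 1) = £5,982.2322…
Total = £86,000.00 + £15,910.0000 + £5,982.2322… = £107,892.23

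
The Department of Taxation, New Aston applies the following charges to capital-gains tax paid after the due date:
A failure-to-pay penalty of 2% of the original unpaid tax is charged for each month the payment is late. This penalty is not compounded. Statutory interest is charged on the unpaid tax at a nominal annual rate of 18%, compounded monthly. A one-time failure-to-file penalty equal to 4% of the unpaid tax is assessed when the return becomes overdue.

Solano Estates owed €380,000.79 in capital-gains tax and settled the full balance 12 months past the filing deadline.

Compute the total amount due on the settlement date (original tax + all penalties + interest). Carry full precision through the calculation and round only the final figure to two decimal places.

Failure-to-file penalty: 4% × €380,000.79 = €15,200.03…
Failure-to-pay penalty: 12 × 2% × €380,000.79 = €91,200.19…
Interest (18%/yr ÷ 12 = 1.5%/month): €380,000.79 × ((1 + 0.015)^12 − 1) = €74,335.0597…
Total = €380,000.79 + €106,400.2212 + €74,335.0597… = €560,736.07

€560,736.07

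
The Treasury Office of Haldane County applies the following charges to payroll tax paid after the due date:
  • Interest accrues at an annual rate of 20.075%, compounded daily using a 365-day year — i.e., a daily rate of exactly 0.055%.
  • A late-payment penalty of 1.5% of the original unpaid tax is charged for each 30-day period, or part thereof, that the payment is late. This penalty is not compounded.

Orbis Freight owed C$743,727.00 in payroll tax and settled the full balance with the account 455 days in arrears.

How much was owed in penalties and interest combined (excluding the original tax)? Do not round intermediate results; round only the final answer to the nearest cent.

C$389,904.91

Penalty periods: ⌈455/30⌉ = 16; penalty = 16 × 1.5% × C$743,727.00 = C$178,494.48
Interest: C$743,727.00 × ((1 + 0.00055)^455 − 1) = C$743,727.00 × 0.28425811… = C$211,410.4325…
Penalties + interest = C$178,494.4800 + C$211,410.4325… = C$389,904.91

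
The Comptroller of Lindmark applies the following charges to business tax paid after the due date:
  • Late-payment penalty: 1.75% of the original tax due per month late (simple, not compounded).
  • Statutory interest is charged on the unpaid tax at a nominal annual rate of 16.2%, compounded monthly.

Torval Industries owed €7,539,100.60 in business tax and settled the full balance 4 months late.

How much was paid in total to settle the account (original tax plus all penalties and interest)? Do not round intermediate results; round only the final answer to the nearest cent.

€8,482,267.53

Late-payment penalty: 4 × 1.75% × €7,539,100.60 = €527,737.04…
Interest (16.2%/yr ÷ 12 = 1.35%/month): €7,539,100.60 × ((1 + 0.0135)^4 − 1) = €415,429.8854…
Total = €7,539,100.60 + €527,737.0420 + €415,429.8854… = €8,482,267.53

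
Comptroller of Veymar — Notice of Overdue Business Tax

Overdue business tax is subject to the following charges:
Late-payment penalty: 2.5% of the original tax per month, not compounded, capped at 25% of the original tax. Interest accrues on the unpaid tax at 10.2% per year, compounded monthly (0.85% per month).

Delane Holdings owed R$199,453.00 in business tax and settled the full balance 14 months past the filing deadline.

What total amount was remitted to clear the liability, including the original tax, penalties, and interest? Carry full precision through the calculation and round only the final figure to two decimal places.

R$274,408.16

Penalty (uncapped): 14 × 2.5% × R$199,453.00 = R$69,808.55; cap = 25% × R$199,453.00 = R$49,863.25 → penalty = R$49,863.25
Interest: R$199,453.00 × ((1 + 0.0085)^14 − 1) = R$199,453.00 × 0.1258036… = R$25,091.9068…
Total = R$199,453.00 + R$49,863.2500 + R$25,091.9068… = R$274,408.16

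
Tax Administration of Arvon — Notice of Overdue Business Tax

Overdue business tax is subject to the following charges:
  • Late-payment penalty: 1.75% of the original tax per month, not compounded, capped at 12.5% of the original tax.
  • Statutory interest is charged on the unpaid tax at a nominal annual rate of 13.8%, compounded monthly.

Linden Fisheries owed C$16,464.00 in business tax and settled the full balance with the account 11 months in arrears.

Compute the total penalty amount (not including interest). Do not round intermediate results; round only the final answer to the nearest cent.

C$2,058.00

Penalty (uncapped): 11 × 1.75% × C$16,464.00 = C$3,169.32; cap = 12.5% × C$16,464.00 = C$2,058.00 → penalty = C$2,058.00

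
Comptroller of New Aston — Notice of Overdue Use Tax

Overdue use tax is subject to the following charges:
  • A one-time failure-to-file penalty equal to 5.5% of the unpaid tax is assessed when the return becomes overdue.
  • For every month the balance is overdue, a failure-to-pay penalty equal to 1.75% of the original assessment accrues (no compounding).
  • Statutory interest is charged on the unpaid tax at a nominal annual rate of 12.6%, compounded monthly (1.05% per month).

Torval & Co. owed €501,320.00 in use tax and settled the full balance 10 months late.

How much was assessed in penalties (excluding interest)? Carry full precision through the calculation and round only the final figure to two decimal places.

€115,303.60

Failure-to-file penalty: 5.5% × €501,320.00 = €27,572.60
Failure-to-pay penalty: 10 × 1.75% × €501,320.00 = €87,731.00
Total penalty = €27,572.60 + €87,731.00 = €115,303.60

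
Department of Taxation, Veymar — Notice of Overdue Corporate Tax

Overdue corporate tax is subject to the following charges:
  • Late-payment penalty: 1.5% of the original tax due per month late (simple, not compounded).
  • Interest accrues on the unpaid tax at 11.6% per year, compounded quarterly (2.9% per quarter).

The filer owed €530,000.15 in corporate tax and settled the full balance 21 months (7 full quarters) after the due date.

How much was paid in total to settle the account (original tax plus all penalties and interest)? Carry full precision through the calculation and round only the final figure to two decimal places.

€814,366.33

Late-payment penalty = 1.5% × €530,000.15 × 21 mo = €166,950.05…
Interest: €530,000.15 × ((1 + 0.029)^7 − 1) = €530,000.15 × 0.2215398… = €117,416.1297…
Total = €530,000.15 + €166,950.0473… + €117,416.1297… = €814,366.33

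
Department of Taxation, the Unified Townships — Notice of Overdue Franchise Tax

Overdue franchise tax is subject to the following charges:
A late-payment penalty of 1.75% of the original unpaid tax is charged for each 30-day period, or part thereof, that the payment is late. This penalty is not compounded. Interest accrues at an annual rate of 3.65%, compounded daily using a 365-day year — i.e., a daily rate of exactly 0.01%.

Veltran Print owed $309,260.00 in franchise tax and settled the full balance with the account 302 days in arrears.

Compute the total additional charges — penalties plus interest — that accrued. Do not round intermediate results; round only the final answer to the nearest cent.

$69,014.18

Penalty periods: ⌈302/30⌉ = 11; penalty = 11 × 1.75% × $309,260.00 = $59,532.55
Interest: $309,260.00 × ((1 + 0.0001)^302 − 1) = $309,260.00 × 0.03065909… = $9,481.6300…
Penalties + interest = $59,532.5500 + $9,481.6300… = $69,014.18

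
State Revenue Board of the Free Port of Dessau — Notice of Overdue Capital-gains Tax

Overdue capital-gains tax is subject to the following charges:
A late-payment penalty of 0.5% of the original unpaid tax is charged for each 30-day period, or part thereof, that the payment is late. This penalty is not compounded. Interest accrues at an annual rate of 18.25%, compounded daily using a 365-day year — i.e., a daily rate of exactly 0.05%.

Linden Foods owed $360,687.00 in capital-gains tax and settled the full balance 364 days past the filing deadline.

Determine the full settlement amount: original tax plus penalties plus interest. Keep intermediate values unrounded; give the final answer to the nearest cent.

Penalty periods: ⌈364/30⌉ = 13; penalty = 13 × 0.5% × $360,687.00 = $23,444.66…
Interest: $360,687.00 × ((1 + 0.0005)^364 − 1) = $360,687.00 × 0.19955963… = $71,978.5646…
Total = $360,687.00 + $23,444.6550 + $71,978.5646… = $456,110.22

$456,110.22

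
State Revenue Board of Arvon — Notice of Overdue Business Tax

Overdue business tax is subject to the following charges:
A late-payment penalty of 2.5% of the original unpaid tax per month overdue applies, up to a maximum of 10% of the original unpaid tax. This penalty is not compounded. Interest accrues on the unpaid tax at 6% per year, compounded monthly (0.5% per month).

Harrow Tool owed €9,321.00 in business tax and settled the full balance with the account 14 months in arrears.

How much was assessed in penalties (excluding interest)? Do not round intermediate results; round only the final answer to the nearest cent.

Penalty (uncapped): 14 × 2.5% × €9,321.00 = €3,262.35; cap = 10% × €9,321.00 = €932.10 → penalty = €932.10

€932.10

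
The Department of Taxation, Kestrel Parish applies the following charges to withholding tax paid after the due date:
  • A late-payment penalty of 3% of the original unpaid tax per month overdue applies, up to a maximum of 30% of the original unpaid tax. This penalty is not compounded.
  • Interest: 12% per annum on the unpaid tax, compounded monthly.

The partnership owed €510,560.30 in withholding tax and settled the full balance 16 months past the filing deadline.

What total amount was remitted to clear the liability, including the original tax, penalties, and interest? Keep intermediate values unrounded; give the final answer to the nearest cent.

Penalty (uncapped): 16 × 3% × €510,560.30 = €245,068.94…; cap = 30% × €510,560.30 = €153,168.09 → penalty = €153,168.09
Interest (12%/yr ÷ 12 = 1%/month): €510,560.30 × ((1 + 0.01)^16 − 1) = €88,111.8047…
Total = €510,560.30 + €153,168.0900 + €88,111.8047… = €751,840.19

€751,840.19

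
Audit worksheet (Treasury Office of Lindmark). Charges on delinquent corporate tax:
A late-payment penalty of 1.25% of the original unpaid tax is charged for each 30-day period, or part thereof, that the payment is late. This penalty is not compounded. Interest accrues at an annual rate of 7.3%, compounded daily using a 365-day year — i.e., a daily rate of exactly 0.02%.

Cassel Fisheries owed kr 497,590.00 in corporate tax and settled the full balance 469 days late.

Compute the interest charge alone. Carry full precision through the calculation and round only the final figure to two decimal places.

Interest: kr 497,590.00 × ((1 + 0.0002)^469 − 1) = kr 497,590.00 × 0.09832975… = kr 48,927.9028…

kr 48,927.90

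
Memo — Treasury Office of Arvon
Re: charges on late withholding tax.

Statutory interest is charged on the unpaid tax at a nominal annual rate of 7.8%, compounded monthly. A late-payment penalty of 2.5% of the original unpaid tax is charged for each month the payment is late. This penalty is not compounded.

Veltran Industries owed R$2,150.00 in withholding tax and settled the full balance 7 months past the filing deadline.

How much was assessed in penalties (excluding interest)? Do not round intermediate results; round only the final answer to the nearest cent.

R$376.25

Late-payment penalty = 2.5% × R$2,150.00 × 7 mo = R$376.25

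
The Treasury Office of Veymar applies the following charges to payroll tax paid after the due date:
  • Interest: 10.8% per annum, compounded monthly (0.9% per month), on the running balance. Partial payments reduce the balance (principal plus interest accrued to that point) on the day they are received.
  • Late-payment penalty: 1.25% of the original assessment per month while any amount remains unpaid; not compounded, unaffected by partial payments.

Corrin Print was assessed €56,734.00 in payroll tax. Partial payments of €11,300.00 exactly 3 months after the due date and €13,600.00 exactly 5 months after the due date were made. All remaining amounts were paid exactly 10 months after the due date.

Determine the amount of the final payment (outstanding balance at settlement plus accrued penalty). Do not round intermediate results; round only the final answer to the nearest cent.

Balance at month 3: €56,734.0000 × (1 + 0.009)^3 = €58,279.6457…
After €11,300.00 payment: €58,279.6457… − €11,300.00 = €46,979.6457…
Balance at month 5: €46,979.6457… × (1 + 0.009)^2 = €47,829.0847…
After €13,600.00 payment: €47,829.0847… − €13,600.00 = €34,229.0847…
Balance at month 10: €34,229.0847… × (1 + 0.009)^5 = €35,797.3697…
Penalty: 10 × 1.25% × €56,734.00 = €7,091.75
Final settlement = outstanding balance + penalty = €35,797.3697… + €7,091.75 = €42,889.12

€42,889.12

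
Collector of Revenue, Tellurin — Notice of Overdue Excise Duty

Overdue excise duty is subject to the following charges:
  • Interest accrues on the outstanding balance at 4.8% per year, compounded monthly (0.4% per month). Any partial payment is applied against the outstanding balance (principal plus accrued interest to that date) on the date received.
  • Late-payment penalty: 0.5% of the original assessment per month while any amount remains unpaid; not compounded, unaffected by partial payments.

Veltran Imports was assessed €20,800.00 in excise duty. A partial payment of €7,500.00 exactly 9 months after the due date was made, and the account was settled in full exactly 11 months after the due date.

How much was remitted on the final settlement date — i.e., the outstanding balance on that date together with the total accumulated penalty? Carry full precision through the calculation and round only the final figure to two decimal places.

€15,317.61

Balance at month 9: €20,800.0000 × (1 + 0.004)^9 = €21,560.8933…
After €7,500.00 payment: €21,560.8933… − €7,500.00 = €14,060.8933…
Balance at month 11: €14,060.8933… × (1 + 0.004)^2 = €14,173.6054…
Penalty: 11 × 0.5% × €20,800.00 = €1,144.00
Final settlement = outstanding balance + penalty = €14,173.6054… + €1,144.00 = €15,317.61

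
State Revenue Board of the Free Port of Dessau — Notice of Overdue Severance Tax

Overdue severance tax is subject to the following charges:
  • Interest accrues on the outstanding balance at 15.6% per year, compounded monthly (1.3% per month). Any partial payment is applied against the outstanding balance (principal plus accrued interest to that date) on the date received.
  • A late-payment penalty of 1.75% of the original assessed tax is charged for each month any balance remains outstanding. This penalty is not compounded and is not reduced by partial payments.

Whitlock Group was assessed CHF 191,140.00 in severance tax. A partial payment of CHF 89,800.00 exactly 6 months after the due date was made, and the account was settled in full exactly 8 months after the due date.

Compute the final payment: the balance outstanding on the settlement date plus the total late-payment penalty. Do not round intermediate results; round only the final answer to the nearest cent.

Balance at month 6: CHF 191,140.0000 × (1 + 0.013)^6 = CHF 206,541.9409…
After CHF 89,800.00 payment: CHF 206,541.9409… − CHF 89,800.00 = CHF 116,741.9409…
Balance at month 8: CHF 116,741.9409… × (1 + 0.013)^2 = CHF 119,796.9608…
Penalty: 8 × 1.75% × CHF 191,140.00 = CHF 26,759.60
Final settlement = outstanding balance + penalty = CHF 119,796.9608… + CHF 26,759.60 = CHF 146,556.56

CHF 146,556.56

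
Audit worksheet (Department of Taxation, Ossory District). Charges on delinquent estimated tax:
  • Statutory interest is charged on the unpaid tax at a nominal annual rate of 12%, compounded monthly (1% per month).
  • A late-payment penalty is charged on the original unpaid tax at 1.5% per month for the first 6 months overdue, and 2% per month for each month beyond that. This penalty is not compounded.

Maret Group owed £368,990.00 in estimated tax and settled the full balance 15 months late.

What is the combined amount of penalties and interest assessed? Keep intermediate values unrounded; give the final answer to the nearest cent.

Penalty, months 1–6: 6 × 1.5% × £368,990.00 = £33,209.10
Penalty, months 7–15: 9 × 2% × £368,990.00 = £66,418.20
Interest: £368,990.00 × ((1 + 0.01)^15 − 1) = £368,990.00 × 0.1609690… = £59,395.9348…
Penalties + interest = £99,627.3000 + £59,395.9348… = £159,023.23

£159,023.23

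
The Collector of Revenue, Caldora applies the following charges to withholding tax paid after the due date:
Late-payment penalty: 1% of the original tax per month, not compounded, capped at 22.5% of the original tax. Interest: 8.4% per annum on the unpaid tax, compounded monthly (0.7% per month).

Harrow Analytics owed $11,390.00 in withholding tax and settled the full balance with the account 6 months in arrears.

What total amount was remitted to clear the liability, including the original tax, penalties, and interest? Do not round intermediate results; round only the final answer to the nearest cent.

Penalty: 6 × 1% × $11,390.00 = $683.40 (below the 22.5% cap of $2,562.75)
Interest: $11,390.00 × ((1 + 0.007)^6 − 1) = $11,390.00 × 0.0427419… = $486.8302…
Total = $11,390.00 + $683.4000 + $486.8302… = $12,560.23

$12,560.23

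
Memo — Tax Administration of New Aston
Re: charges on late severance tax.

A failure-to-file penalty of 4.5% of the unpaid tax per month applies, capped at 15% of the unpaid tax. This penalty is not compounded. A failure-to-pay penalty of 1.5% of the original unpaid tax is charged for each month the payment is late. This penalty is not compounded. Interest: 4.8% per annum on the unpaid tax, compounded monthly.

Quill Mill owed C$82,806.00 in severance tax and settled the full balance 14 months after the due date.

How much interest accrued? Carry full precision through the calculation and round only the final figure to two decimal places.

C$4,759.65

Interest (4.8%/yr ÷ 12 = 0.4%/month): C$82,806.00 × ((1 + 0.004)^14 − 1) = C$4,759.6520…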